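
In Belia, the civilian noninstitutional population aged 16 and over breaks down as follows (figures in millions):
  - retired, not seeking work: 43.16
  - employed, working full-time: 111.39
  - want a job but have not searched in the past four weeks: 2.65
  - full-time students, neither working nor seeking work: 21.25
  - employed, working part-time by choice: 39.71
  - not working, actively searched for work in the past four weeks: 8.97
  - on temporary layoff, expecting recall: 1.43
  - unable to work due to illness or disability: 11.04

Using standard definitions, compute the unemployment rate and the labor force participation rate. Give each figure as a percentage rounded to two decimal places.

Employed = 111.39 + 39.71 = 151.10 million.
Unemployed = 8.97 + 1.43 = 10.40 million (jobless and actively searching, or on temporary layoff).
Labor force = 151.10 + 10.40 = 161.50 million.
Not in labor force = 43.16 + 2.65 + 21.25 + 11.04 = 78.10 million (those not working and not actively searching are outside the labor force — including those who want a job but have given up searching).
Civilian working-age population = 161.50 + 78.10 = 239.60 million.
Unemployment rate = 10.40 / 161.50 = 6.44%.
Labor force participation rate = 161.50 / 239.60 = 67.40%.

Unemployment rate ≈ 6.44%; labor force participation rate ≈ 67.40%.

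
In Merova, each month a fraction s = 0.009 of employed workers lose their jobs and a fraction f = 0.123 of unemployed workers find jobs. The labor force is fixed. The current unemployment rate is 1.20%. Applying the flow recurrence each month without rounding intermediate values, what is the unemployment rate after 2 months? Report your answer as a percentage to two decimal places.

With a fixed labor force, u_{t+1} = u_t + s·(1−u_t) − f·u_t = u_t·(1−s−f) + s.
Here 1−s−f = 0.868 and s = 0.009.
u_1 = 0.012000 × 0.868 + 0.009 = 0.019416.
u_2 = 0.019416 × 0.868 + 0.009 = 0.025853.

Unemployment rate after two months ≈ 2.59%.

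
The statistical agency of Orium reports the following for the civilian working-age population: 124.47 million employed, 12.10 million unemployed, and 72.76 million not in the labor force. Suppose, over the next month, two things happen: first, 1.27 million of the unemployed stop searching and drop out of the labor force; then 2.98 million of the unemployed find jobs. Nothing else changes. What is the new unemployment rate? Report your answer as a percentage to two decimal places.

Initially, labor force = 124.47 + 12.10 = 136.57 million, so u = 12.10/136.57 = 8.86%.
After the first change, unemployed and labor force both fall by 1.27 → E = 124.47, U = 10.83, labor force = 135.30 million.
After the second change, unemployed falls and employed rises by 2.98; labor force unchanged → E = 127.45, U = 7.85, labor force = 135.30 million.
New unemployment rate = 7.85 / 135.30 = 5.80%.

New unemployment rate ≈ 5.80%.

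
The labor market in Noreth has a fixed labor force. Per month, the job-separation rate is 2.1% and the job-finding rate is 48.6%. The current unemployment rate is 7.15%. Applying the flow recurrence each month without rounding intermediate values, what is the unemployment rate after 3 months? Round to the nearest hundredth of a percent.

With a fixed labor force, u_{t+1} = u_t + s·(1−u_t) − f·u_t = u_t·(1−s−f) + s.
Here 1−s−f = 0.493 and s = 0.021.
u_1 = 0.071500 × 0.493 + 0.021 = 0.056249.
u_2 = 0.056249 × 0.493 + 0.021 = 0.048731.
u_3 = 0.048731 × 0.493 + 0.021 = 0.045024.

Unemployment rate after three months ≈ 4.50%.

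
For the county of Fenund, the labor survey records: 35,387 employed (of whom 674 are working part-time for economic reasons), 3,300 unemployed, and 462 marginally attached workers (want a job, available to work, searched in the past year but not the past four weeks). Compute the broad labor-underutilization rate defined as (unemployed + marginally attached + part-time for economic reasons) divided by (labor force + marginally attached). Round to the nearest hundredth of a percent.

Broad underutilization rate ≈ 11.33%.

Labor force = 35,387 + 3,300 = 38,687.
Numerator = 3,300 + 462 + 674 = 4,436.
Denominator = 38,687 + 462 = 39,149.
Broad rate = 4,436 / 39,149 = 11.33%.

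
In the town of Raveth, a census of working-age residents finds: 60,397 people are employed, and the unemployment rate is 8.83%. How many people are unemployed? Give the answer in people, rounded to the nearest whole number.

About 5,850 are unemployed.

Let U be the number unemployed. The labor force is E + U, and U/(E+U) = 0.0883.
So U = 0.0883 × 60,397 / (1 − 0.0883) = 5333.06 / 0.9117 ≈ 5,850.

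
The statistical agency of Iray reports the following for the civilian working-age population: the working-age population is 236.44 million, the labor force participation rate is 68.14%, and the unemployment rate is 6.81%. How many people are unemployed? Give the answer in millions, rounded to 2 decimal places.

About 10.97 million are unemployed.

Labor force = 0.6814 × 236.44 = 161.11 million.
Unemployed = 0.0681 × 161.11 ≈ 10.97 million.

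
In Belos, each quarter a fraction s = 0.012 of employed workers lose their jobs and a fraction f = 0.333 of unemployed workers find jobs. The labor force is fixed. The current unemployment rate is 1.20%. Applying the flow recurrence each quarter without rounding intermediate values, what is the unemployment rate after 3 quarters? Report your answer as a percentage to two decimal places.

Unemployment rate after three quarters ≈ 2.84%.

With a fixed labor force, u_{t+1} = u_t + s·(1−u_t) − f·u_t = u_t·(1−s−f) + s.
Here 1−s−f = 0.655 and s = 0.012.
u_1 = 0.012000 × 0.655 + 0.012 = 0.019860.
u_2 = 0.019860 × 0.655 + 0.012 = 0.025008.
u_3 = 0.025008 × 0.655 + 0.012 = 0.028380.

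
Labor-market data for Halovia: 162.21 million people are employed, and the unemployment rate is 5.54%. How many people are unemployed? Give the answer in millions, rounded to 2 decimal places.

Let U be the number unemployed. The labor force is E + U, and U/(E+U) = 0.0554.
So U = 0.0554 × 162.21 / (1 − 0.0554) = 8.9864 / 0.9446 ≈ 9.51 million.

About 9.51 million are unemployed.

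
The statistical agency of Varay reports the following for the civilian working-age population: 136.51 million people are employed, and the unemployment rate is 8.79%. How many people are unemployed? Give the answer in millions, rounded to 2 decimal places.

About 13.16 million are unemployed.

Let U be the number unemployed. The labor force is E + U, and U/(E+U) = 0.0879.
So U = 0.0879 × 136.51 / (1 − 0.0879) = 11.9992 / 0.9121 ≈ 13.16 million.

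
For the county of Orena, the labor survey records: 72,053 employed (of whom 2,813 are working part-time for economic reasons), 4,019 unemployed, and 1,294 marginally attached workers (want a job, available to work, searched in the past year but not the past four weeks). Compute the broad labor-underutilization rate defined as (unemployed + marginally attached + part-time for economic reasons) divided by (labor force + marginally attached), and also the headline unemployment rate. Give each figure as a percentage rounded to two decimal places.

Broad underutilization rate ≈ 10.50%; headline unemployment rate ≈ 5.28%.

Labor force = 72,053 + 4,019 = 76,072.
Numerator = 4,019 + 1,294 + 2,813 = 8,126.
Denominator = 76,072 + 1,294 = 77,366.
Broad rate = 8,126 / 77,366 = 10.50%.
Headline unemployment rate = 4,019 / 76,072 = 5.28%.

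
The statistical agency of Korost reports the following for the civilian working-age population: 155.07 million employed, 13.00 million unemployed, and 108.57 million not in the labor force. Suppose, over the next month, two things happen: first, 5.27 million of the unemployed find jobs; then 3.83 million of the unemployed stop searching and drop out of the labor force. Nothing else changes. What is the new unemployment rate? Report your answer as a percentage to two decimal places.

New unemployment rate ≈ 2.37%.

Initially, labor force = 155.07 + 13.00 = 168.07 million, so u = 13.00/168.07 = 7.73%.
After the first change, unemployed falls and employed rises by 5.27; labor force unchanged → E = 160.34, U = 7.73, labor force = 168.07 million.
After the second change, unemployed and labor force both fall by 3.83 → E = 160.34, U = 3.90, labor force = 164.24 million.
New unemployment rate = 3.90 / 164.24 = 2.37%.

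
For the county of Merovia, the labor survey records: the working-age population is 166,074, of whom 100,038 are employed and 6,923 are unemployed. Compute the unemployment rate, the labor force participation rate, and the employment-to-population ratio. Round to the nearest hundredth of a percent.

Labor force = employed + unemployed = 100,038 + 6,923 = 106,961.
Unemployment rate = 6,923 / 106,961 = 6.47%.
Labor force participation rate = 106,961 / 166,074 = 64.41%.
Employment-population ratio = 100,038 / 166,074 = 60.24%.

Unemployment rate ≈ 6.47%; labor force participation rate ≈ 64.41%; employment-population ratio ≈ 60.24%.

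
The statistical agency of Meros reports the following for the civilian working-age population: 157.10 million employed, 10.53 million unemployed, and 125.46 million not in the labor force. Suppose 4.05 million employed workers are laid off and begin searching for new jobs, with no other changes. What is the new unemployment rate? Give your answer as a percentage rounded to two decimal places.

Initially, labor force = 157.10 + 10.53 = 167.63 million, so u = 10.53/167.63 = 6.28%.
After the change, employed falls and unemployed rises by 4.05; labor force unchanged → E = 153.05, U = 14.58, labor force = 167.63 million.
New unemployment rate = 14.58 / 167.63 = 8.70%.

New unemployment rate ≈ 8.70%.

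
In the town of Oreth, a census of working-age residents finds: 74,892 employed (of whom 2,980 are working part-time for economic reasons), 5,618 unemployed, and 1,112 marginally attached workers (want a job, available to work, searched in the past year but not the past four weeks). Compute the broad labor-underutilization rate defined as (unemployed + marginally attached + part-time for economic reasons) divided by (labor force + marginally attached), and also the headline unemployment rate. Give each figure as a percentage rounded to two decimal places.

Broad underutilization rate ≈ 11.90%; headline unemployment rate ≈ 6.98%.

Labor force = 74,892 + 5,618 = 80,510.
Numerator = 5,618 + 1,112 + 2,980 = 9,710.
Denominator = 80,510 + 1,112 = 81,622.
Broad rate = 9,710 / 81,622 = 11.90%.
Headline unemployment rate = 5,618 / 80,510 = 6.98%.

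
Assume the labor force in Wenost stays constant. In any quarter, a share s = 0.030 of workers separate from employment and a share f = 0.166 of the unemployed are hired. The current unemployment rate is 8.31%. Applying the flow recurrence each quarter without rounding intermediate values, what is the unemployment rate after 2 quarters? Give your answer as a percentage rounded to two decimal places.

With a fixed labor force, u_{t+1} = u_t + s·(1−u_t) − f·u_t = u_t·(1−s−f) + s.
Here 1−s−f = 0.804 and s = 0.030.
u_1 = 0.083100 × 0.804 + 0.030 = 0.096812.
u_2 = 0.096812 × 0.804 + 0.030 = 0.107837.

Unemployment rate after two quarters ≈ 10.78%.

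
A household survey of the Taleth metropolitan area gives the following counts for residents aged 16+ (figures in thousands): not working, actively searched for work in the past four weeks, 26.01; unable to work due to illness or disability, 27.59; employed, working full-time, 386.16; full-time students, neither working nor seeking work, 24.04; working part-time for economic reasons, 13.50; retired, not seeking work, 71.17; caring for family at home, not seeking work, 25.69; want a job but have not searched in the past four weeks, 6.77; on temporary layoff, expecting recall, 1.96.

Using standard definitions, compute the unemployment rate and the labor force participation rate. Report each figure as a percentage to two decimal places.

Employed = 386.16 + 13.50 = 399.66 thousand (anyone who worked, including part-time for economic reasons, counts as employed).
Unemployed = 26.01 + 1.96 = 27.97 thousand (jobless and actively searching, or on temporary layoff).
Labor force = 399.66 + 27.97 = 427.63 thousand.
Not in labor force = 27.59 + 24.04 + 71.17 + 25.69 + 6.77 = 155.26 thousand (those not working and not actively searching are outside the labor force — including those who want a job but have given up searching).
Civilian working-age population = 427.63 + 155.26 = 582.89 thousand.
Unemployment rate = 27.97 / 427.63 = 6.54%.
Labor force participation rate = 427.63 / 582.89 = 73.36%.

Unemployment rate ≈ 6.54%; labor force participation rate ≈ 73.36%.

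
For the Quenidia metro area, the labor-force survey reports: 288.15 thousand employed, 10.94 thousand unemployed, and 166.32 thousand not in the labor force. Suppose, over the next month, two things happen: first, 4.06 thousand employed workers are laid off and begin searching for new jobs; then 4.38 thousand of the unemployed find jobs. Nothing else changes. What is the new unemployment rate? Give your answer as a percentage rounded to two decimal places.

Initially, labor force = 288.15 + 10.94 = 299.09 thousand, so u = 10.94/299.09 = 3.66%.
After the first change, employed falls and unemployed rises by 4.06; labor force unchanged → E = 284.09, U = 15.00, labor force = 299.09 thousand.
After the second change, unemployed falls and employed rises by 4.38; labor force unchanged → E = 288.47, U = 10.62, labor force = 299.09 thousand.
New unemployment rate = 10.62 / 299.09 = 3.55%.

New unemployment rate ≈ 3.55%.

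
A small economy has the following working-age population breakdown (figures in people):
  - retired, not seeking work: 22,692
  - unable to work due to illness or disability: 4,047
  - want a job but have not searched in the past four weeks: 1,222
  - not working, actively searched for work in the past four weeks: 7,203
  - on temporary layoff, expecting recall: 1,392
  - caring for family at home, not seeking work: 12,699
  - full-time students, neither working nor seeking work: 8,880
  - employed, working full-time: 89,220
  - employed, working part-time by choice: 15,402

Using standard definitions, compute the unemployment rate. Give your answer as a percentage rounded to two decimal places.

Employed = 89,220 + 15,402 = 104,622.
Unemployed = 7,203 + 1,392 = 8,595 (jobless and actively searching, or on temporary layoff).
Labor force = 104,622 + 8,595 = 113,217.
Unemployment rate = 8,595 / 113,217 = 7.59%.

Unemployment rate ≈ 7.59%.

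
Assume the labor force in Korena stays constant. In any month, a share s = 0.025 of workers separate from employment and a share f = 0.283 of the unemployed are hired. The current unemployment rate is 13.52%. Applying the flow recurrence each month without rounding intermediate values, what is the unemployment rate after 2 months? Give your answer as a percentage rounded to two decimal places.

Unemployment rate after two months ≈ 10.70%.

With a fixed labor force, u_{t+1} = u_t + s·(1−u_t) − f·u_t = u_t·(1−s−f) + s.
Here 1−s−f = 0.692 and s = 0.025.
u_1 = 0.135200 × 0.692 + 0.025 = 0.118558.
u_2 = 0.118558 × 0.692 + 0.025 = 0.107042.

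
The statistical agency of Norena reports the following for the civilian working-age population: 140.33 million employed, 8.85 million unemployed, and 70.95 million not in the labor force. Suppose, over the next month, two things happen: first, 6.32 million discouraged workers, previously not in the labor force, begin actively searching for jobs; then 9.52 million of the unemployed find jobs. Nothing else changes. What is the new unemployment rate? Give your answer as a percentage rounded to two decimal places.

New unemployment rate ≈ 3.63%.

Initially, labor force = 140.33 + 8.85 = 149.18 million, so u = 8.85/149.18 = 5.93%.
After the first change, unemployed and labor force both rise by 6.32 → E = 140.33, U = 15.17, labor force = 155.50 million.
After the second change, unemployed falls and employed rises by 9.52; labor force unchanged → E = 149.85, U = 5.65, labor force = 155.50 million.
New unemployment rate = 5.65 / 155.50 = 3.63%.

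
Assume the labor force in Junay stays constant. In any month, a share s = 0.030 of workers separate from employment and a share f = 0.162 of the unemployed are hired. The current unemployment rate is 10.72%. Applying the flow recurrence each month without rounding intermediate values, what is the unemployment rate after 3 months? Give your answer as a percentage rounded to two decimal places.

Unemployment rate after three months ≈ 13.04%.

With a fixed labor force, u_{t+1} = u_t + s·(1−u_t) − f·u_t = u_t·(1−s−f) + s.
Here 1−s−f = 0.808 and s = 0.030.
u_1 = 0.107200 × 0.808 + 0.030 = 0.116618.
u_2 = 0.116618 × 0.808 + 0.030 = 0.124227.
u_3 = 0.124227 × 0.808 + 0.030 = 0.130375.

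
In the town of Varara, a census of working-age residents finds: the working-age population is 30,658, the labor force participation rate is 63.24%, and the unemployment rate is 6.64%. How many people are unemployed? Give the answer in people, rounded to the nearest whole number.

Labor force = 0.6324 × 30,658 = 19,388.
Unemployed = 0.0664 × 19,388 ≈ 1,287.

About 1,287 are unemployed.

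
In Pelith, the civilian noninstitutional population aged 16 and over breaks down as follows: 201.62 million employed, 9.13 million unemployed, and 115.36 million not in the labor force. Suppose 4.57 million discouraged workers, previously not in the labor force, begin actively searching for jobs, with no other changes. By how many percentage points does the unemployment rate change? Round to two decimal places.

The unemployment rate changes by +2.03 percentage points.

Initially, labor force = 201.62 + 9.13 = 210.75 million, so u = 9.13/210.75 = 4.33%.
After the change, unemployed and labor force both rise by 4.57 → E = 201.62, U = 13.70, labor force = 215.32 million.
New unemployment rate = 13.70 / 215.32 = 6.36%.
Change = 6.36% − 4.33% = +2.03 percentage points.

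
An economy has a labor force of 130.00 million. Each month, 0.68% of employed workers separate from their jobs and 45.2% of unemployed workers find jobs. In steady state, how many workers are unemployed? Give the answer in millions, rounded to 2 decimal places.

About 1.93 million are unemployed in steady state.

Steady-state unemployment rate u* = s/(s+f) = 0.68/(0.68+45.2) = 0.014821.
Unemployed = u* × labor force = 0.014821 × 130.00 ≈ 1.93 million.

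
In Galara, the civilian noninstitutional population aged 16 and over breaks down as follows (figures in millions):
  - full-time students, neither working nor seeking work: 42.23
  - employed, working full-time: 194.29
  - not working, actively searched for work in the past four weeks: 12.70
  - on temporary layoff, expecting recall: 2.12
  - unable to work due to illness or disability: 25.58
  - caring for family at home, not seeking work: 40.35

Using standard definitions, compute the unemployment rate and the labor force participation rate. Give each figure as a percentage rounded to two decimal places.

Employed = 194.29 million.
Unemployed = 12.70 + 2.12 = 14.82 million (jobless and actively searching, or on temporary layoff).
Labor force = 194.29 + 14.82 = 209.11 million.
Not in labor force = 42.23 + 25.58 + 40.35 = 108.16 million (those not working and not actively searching are outside the labor force).
Civilian working-age population = 209.11 + 108.16 = 317.27 million.
Unemployment rate = 14.82 / 209.11 = 7.09%.
Labor force participation rate = 209.11 / 317.27 = 65.91%.

Unemployment rate ≈ 7.09%; labor force participation rate ≈ 65.91%.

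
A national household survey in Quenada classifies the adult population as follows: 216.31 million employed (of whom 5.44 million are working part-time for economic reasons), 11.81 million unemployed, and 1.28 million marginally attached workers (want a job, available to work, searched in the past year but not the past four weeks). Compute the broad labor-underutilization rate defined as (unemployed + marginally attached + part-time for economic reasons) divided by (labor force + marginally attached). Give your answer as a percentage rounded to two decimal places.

Labor force = 216.31 + 11.81 = 228.12 million.
Numerator = 11.81 + 1.28 + 5.44 = 18.53 million.
Denominator = 228.12 + 1.28 = 229.40 million.
Broad rate = 18.53 / 229.40 = 8.08%.

Broad underutilization rate ≈ 8.08%.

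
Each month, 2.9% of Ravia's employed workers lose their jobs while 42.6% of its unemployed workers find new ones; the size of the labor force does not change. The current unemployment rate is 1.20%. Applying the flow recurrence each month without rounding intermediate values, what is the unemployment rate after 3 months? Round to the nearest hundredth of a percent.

With a fixed labor force, u_{t+1} = u_t + s·(1−u_t) − f·u_t = u_t·(1−s−f) + s.
Here 1−s−f = 0.545 and s = 0.029.
u_1 = 0.012000 × 0.545 + 0.029 = 0.035540.
u_2 = 0.035540 × 0.545 + 0.029 = 0.048369.
u_3 = 0.048369 × 0.545 + 0.029 = 0.055361.

Unemployment rate after three months ≈ 5.54%.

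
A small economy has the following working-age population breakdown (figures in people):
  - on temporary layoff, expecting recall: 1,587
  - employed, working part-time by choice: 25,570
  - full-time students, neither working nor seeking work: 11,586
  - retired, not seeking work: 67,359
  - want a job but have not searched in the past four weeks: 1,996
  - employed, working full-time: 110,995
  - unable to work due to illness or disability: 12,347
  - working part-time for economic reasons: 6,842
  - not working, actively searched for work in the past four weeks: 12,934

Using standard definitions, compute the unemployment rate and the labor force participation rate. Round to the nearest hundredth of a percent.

Employed = 25,570 + 110,995 + 6,842 = 143,407 (anyone who worked, including part-time for economic reasons, counts as employed).
Unemployed = 1,587 + 12,934 = 14,521 (jobless and actively searching, or on temporary layoff).
Labor force = 143,407 + 14,521 = 157,928.
Not in labor force = 11,586 + 67,359 + 1,996 + 12,347 = 93,288 (those not working and not actively searching are outside the labor force — including those who want a job but have given up searching).
Civilian working-age population = 157,928 + 93,288 = 251,216.
Unemployment rate = 14,521 / 157,928 = 9.19%.
Labor force participation rate = 157,928 / 251,216 = 62.87%.

Unemployment rate ≈ 9.19%; labor force participation rate ≈ 62.87%.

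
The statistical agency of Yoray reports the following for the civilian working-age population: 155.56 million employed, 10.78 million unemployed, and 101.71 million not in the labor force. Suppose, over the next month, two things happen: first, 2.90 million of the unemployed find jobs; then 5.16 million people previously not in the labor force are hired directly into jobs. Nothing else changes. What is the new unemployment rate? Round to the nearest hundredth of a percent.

New unemployment rate ≈ 4.59%.

Initially, labor force = 155.56 + 10.78 = 166.34 million, so u = 10.78/166.34 = 6.48%.
After the first change, unemployed falls and employed rises by 2.90; labor force unchanged → E = 158.46, U = 7.88, labor force = 166.34 million.
After the second change, employed and labor force both rise by 5.16; unemployed unchanged → E = 163.62, U = 7.88, labor force = 171.50 million.
New unemployment rate = 7.88 / 171.50 = 4.59%.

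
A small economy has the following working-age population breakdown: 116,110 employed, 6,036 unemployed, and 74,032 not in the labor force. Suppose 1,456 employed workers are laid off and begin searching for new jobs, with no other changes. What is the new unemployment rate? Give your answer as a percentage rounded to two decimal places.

New unemployment rate ≈ 6.13%.

Initially, labor force = 116,110 + 6,036 = 122,146, so u = 6,036/122,146 = 4.94%.
After the change, employed falls and unemployed rises by 1,456; labor force unchanged → E = 114,654, U = 7,492, labor force = 122,146.
New unemployment rate = 7,492 / 122,146 = 6.13%.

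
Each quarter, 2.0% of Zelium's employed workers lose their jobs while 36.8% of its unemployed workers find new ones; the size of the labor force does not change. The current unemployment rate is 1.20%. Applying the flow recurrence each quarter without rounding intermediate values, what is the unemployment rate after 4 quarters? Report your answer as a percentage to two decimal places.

With a fixed labor force, u_{t+1} = u_t + s·(1−u_t) − f·u_t = u_t·(1−s−f) + s.
Here 1−s−f = 0.612 and s = 0.020.
u_1 = 0.012000 × 0.612 + 0.020 = 0.027344.
u_2 = 0.027344 × 0.612 + 0.020 = 0.036735.
u_3 = 0.036735 × 0.612 + 0.020 = 0.042482.
u_4 = 0.042482 × 0.612 + 0.020 = 0.045999.

Unemployment rate after four quarters ≈ 4.60%.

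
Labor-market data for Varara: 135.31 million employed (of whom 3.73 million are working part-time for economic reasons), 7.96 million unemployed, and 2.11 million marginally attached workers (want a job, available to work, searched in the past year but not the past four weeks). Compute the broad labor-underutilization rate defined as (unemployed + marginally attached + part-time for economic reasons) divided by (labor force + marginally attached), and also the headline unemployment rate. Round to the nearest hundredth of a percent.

Broad underutilization rate ≈ 9.49%; headline unemployment rate ≈ 5.56%.

Labor force = 135.31 + 7.96 = 143.27 million.
Numerator = 7.96 + 2.11 + 3.73 = 13.80 million.
Denominator = 143.27 + 2.11 = 145.38 million.
Broad rate = 13.80 / 145.38 = 9.49%.
Headline unemployment rate = 7.96 / 143.27 = 5.56%.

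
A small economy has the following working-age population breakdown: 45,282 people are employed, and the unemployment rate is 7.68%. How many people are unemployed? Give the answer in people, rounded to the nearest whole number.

Let U be the number unemployed. The labor force is E + U, and U/(E+U) = 0.0768.
So U = 0.0768 × 45,282 / (1 − 0.0768) = 3477.66 / 0.9232 ≈ 3,767.

About 3,767 are unemployed.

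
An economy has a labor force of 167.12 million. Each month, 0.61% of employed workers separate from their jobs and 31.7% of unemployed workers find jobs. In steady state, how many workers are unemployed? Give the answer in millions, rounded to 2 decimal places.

About 3.16 million are unemployed in steady state.

Steady-state unemployment rate u* = s/(s+f) = 0.61/(0.61+31.7) = 0.018880.
Unemployed = u* × labor force = 0.018880 × 167.12 ≈ 3.16 million.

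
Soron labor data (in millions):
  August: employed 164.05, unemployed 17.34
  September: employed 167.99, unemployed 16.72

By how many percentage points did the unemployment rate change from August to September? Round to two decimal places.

The unemployment rate changed by −0.51 percentage points.

August: labor force = 164.05 + 17.34 = 181.39; u = 17.34/181.39 = 9.56%.
September: labor force = 167.99 + 16.72 = 184.71; u = 16.72/184.71 = 9.05%.
Change = 9.05% − 9.56% = −0.51 pp.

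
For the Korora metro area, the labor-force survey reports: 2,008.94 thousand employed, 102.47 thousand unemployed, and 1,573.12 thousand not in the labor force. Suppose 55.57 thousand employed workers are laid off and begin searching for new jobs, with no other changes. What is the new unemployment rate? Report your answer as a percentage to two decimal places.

Initially, labor force = 2,008.94 + 102.47 = 2,111.41 thousand, so u = 102.47/2,111.41 = 4.85%.
After the change, employed falls and unemployed rises by 55.57; labor force unchanged → E = 1,953.37, U = 158.04, labor force = 2,111.41 thousand.
New unemployment rate = 158.04 / 2,111.41 = 7.49%.

New unemployment rate ≈ 7.49%.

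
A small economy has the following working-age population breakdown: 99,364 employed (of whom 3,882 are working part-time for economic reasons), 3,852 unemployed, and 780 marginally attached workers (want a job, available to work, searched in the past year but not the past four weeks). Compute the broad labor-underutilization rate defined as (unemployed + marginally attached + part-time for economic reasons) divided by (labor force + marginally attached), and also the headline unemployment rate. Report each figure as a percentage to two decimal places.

Labor force = 99,364 + 3,852 = 103,216.
Numerator = 3,852 + 780 + 3,882 = 8,514.
Denominator = 103,216 + 780 = 103,996.
Broad rate = 8,514 / 103,996 = 8.19%.
Headline unemployment rate = 3,852 / 103,216 = 3.73%.

Broad underutilization rate ≈ 8.19%; headline unemployment rate ≈ 3.73%.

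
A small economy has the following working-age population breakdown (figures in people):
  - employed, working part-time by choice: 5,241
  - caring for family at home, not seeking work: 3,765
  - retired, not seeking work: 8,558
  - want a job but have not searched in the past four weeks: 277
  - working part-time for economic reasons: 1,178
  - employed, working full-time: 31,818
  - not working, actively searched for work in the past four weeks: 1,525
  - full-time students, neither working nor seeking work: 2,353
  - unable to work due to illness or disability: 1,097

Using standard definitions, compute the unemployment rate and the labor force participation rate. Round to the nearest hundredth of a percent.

Unemployment rate ≈ 3.84%; labor force participation rate ≈ 71.24%.

Employed = 5,241 + 1,178 + 31,818 = 38,237 (anyone who worked, including part-time for economic reasons, counts as employed).
Unemployed = 1,525.
Labor force = 38,237 + 1,525 = 39,762.
Not in labor force = 3,765 + 8,558 + 277 + 2,353 + 1,097 = 16,050 (those not working and not actively searching are outside the labor force — including those who want a job but have given up searching).
Civilian working-age population = 39,762 + 16,050 = 55,812.
Unemployment rate = 1,525 / 39,762 = 3.84%.
Labor force participation rate = 39,762 / 55,812 = 71.24%.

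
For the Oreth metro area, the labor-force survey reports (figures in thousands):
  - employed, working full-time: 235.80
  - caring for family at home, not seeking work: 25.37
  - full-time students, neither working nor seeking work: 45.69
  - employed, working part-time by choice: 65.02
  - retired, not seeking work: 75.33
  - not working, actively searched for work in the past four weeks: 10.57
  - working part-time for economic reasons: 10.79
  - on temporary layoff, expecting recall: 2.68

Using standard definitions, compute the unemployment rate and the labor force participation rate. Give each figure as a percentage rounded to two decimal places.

Employed = 235.80 + 65.02 + 10.79 = 311.61 thousand (anyone who worked, including part-time for economic reasons, counts as employed).
Unemployed = 10.57 + 2.68 = 13.25 thousand (jobless and actively searching, or on temporary layoff).
Labor force = 311.61 + 13.25 = 324.86 thousand.
Not in labor force = 25.37 + 45.69 + 75.33 = 146.39 thousand (those not working and not actively searching are outside the labor force).
Civilian working-age population = 324.86 + 146.39 = 471.25 thousand.
Unemployment rate = 13.25 / 324.86 = 4.08%.
Labor force participation rate = 324.86 / 471.25 = 68.94%.

Unemployment rate ≈ 4.08%; labor force participation rate ≈ 68.94%.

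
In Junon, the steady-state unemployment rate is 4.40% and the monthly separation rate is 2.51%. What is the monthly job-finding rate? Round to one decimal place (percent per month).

Job-finding rate ≈ 54.5% per month.

From u* = s/(s+f): f = s·(1−u)/u.
f = 2.51 × (1 − 0.0440) / 0.0440 = 2.3996 / 0.0440 ≈ 54.5% per month.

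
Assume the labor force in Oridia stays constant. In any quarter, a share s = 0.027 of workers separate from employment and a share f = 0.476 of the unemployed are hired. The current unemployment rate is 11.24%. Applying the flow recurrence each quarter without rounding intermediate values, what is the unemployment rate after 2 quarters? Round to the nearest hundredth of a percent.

With a fixed labor force, u_{t+1} = u_t + s·(1−u_t) − f·u_t = u_t·(1−s−f) + s.
Here 1−s−f = 0.497 and s = 0.027.
u_1 = 0.112400 × 0.497 + 0.027 = 0.082863.
u_2 = 0.082863 × 0.497 + 0.027 = 0.068183.

Unemployment rate after two quarters ≈ 6.82%.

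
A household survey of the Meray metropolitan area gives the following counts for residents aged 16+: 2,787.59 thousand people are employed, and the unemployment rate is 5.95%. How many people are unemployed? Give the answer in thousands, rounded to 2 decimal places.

About 176.35 thousand are unemployed.

Let U be the number unemployed. The labor force is E + U, and U/(E+U) = 0.0595.
So U = 0.0595 × 2,787.59 / (1 − 0.0595) = 165.8616 / 0.9405 ≈ 176.35 thousand.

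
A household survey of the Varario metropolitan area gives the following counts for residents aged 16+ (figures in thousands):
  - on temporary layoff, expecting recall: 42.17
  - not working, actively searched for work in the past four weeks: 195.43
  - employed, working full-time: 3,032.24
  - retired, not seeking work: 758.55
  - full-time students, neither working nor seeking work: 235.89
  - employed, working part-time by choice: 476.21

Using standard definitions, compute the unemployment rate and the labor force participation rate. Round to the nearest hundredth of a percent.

Employed = 3,032.24 + 476.21 = 3,508.45 thousand.
Unemployed = 42.17 + 195.43 = 237.60 thousand (jobless and actively searching, or on temporary layoff).
Labor force = 3,508.45 + 237.60 = 3,746.05 thousand.
Not in labor force = 758.55 + 235.89 = 994.44 thousand (those not working and not actively searching are outside the labor force).
Civilian working-age population = 3,746.05 + 994.44 = 4,740.49 thousand.
Unemployment rate = 237.60 / 3,746.05 = 6.34%.
Labor force participation rate = 3,746.05 / 4,740.49 = 79.02%.

Unemployment rate ≈ 6.34%; labor force participation rate ≈ 79.02%.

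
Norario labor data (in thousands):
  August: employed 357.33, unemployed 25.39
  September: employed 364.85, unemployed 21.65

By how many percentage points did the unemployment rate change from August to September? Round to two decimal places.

The unemployment rate changed by −1.03 percentage points.

August: labor force = 357.33 + 25.39 = 382.72; u = 25.39/382.72 = 6.63%.
September: labor force = 364.85 + 21.65 = 386.50; u = 21.65/386.50 = 5.60%.
Change = 5.60% − 6.63% = −1.03 pp.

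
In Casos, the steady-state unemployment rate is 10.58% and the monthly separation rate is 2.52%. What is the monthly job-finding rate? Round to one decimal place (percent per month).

Job-finding rate ≈ 21.3% per month.

From u* = s/(s+f): f = s·(1−u)/u.
f = 2.52 × (1 − 0.1058) / 0.1058 = 2.2534 / 0.1058 ≈ 21.3% per month.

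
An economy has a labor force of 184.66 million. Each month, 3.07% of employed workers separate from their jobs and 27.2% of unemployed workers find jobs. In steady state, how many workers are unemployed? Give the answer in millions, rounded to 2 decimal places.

About 18.73 million are unemployed in steady state.

Steady-state unemployment rate u* = s/(s+f) = 3.07/(3.07+27.2) = 0.101421.
Unemployed = u* × labor force = 0.101421 × 184.66 ≈ 18.73 million.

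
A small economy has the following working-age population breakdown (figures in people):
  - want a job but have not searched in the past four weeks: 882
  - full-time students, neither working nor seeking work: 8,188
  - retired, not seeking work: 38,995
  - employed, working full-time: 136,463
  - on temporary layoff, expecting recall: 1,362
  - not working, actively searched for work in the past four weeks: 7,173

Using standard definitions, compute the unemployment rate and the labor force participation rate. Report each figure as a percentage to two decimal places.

Employed = 136,463.
Unemployed = 1,362 + 7,173 = 8,535 (jobless and actively searching, or on temporary layoff).
Labor force = 136,463 + 8,535 = 144,998.
Not in labor force = 882 + 8,188 + 38,995 = 48,065 (those not working and not actively searching are outside the labor force — including those who want a job but have given up searching).
Civilian working-age population = 144,998 + 48,065 = 193,063.
Unemployment rate = 8,535 / 144,998 = 5.89%.
Labor force participation rate = 144,998 / 193,063 = 75.10%.

Unemployment rate ≈ 5.89%; labor force participation rate ≈ 75.10%.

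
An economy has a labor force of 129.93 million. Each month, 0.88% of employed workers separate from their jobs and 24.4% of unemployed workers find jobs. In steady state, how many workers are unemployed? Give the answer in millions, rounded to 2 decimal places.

About 4.52 million are unemployed in steady state.

Steady-state unemployment rate u* = s/(s+f) = 0.88/(0.88+24.4) = 0.034810.
Unemployed = u* × labor force = 0.034810 × 129.93 ≈ 4.52 million.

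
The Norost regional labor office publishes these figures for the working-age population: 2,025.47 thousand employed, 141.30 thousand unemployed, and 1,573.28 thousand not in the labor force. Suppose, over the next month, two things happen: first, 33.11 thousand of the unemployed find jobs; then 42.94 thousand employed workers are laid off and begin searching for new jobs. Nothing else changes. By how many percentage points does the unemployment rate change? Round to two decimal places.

The unemployment rate changes by +0.45 percentage points.

Initially, labor force = 2,025.47 + 141.30 = 2,166.77 thousand, so u = 141.30/2,166.77 = 6.52%.
After the first change, unemployed falls and employed rises by 33.11; labor force unchanged → E = 2,058.58, U = 108.19, labor force = 2,166.77 thousand.
After the second change, employed falls and unemployed rises by 42.94; labor force unchanged → E = 2,015.64, U = 151.13, labor force = 2,166.77 thousand.
New unemployment rate = 151.13 / 2,166.77 = 6.97%.
Change = 6.97% − 6.52% = +0.45 percentage points.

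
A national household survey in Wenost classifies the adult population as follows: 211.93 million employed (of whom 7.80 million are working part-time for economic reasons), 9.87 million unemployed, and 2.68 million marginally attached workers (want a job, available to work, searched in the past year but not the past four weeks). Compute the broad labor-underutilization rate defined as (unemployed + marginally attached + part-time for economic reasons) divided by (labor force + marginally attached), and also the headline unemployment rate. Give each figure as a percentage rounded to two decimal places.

Broad underutilization rate ≈ 9.07%; headline unemployment rate ≈ 4.45%.

Labor force = 211.93 + 9.87 = 221.80 million.
Numerator = 9.87 + 2.68 + 7.80 = 20.35 million.
Denominator = 221.80 + 2.68 = 224.48 million.
Broad rate = 20.35 / 224.48 = 9.07%.
Headline unemployment rate = 9.87 / 221.80 = 4.45%.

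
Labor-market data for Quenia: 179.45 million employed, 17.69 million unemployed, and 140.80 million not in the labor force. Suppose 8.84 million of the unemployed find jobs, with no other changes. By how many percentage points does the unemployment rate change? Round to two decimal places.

The unemployment rate changes by −4.48 percentage points.

Initially, labor force = 179.45 + 17.69 = 197.14 million, so u = 17.69/197.14 = 8.97%.
After the change, unemployed falls and employed rises by 8.84; labor force unchanged → E = 188.29, U = 8.85, labor force = 197.14 million.
New unemployment rate = 8.85 / 197.14 = 4.49%.
Change = 4.49% − 8.97% = −4.48 percentage points.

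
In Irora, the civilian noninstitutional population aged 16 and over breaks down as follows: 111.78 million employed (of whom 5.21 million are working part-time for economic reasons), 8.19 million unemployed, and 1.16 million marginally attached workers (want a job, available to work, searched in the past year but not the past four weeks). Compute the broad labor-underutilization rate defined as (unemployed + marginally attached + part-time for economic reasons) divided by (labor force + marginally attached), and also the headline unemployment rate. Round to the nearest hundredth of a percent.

Labor force = 111.78 + 8.19 = 119.97 million.
Numerator = 8.19 + 1.16 + 5.21 = 14.56 million.
Denominator = 119.97 + 1.16 = 121.13 million.
Broad rate = 14.56 / 121.13 = 12.02%.
Headline unemployment rate = 8.19 / 119.97 = 6.83%.

Broad underutilization rate ≈ 12.02%; headline unemployment rate ≈ 6.83%.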